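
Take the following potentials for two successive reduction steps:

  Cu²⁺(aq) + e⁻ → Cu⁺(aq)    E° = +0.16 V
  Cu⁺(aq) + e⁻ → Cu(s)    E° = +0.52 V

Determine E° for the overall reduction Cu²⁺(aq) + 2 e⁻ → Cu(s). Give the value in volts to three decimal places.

Adding the free-energy changes (−nFE°) of the two steps gives −n₃FE°₃ = −n₁FE°₁ − n₂FE°₂.
E°₃ = (1×+0.16 + 1×+0.52) / 2 = (+0.680) / 2 = +0.340 V.

+0.340 V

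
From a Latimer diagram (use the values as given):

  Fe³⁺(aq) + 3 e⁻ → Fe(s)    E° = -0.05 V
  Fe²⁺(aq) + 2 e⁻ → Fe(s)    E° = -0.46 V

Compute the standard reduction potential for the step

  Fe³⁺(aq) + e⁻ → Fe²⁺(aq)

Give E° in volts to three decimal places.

Sequential free energies add, so n₃E°₃ = n₁E°₁ + n₂E°₂.
With n₃ = 3, and the known step contributing 2×(-0.46) V, the unknown satisfies 1·E° = 3×(-0.05) − 2×(-0.46) = +0.770.
E° = +0.770 / 1 = +0.770 V.

+0.770 V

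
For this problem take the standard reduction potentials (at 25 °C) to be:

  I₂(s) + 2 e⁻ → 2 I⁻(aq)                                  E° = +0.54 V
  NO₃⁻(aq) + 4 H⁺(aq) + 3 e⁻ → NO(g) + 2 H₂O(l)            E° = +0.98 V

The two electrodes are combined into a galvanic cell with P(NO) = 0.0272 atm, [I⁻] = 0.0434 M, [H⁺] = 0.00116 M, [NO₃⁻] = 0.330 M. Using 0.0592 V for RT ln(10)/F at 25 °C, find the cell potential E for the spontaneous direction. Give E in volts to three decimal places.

+0.149 V

NO₃⁻/NO is the cathode (higher E°), I₂/I⁻ the anode: E°cell = +0.98 − (+0.54) = +0.44 V, n = 6.
Overall: 2 NO₃⁻(aq) + 8 H⁺(aq) + 6 I⁻(aq) → 2 NO(g) + 4 H₂O(l) + 3 I₂(s)
Q = P(NO)^2 / ([NO₃⁻]^2·[H⁺]^8·[I⁻]^6); log Q = 29.492.
E = E° − (0.0592/n) log Q = +0.44 − (0.0592/6)(29.492) = +0.149 V.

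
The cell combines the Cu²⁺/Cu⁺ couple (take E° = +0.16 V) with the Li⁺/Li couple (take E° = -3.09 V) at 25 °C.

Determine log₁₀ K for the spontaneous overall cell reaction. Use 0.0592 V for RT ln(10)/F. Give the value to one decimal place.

54.9

Cathode: Cu²⁺/Cu⁺; anode: Li⁺/Li. E°cell = +3.25 V, n = 1.
log K = nE°cell / 0.0592 = (1)(+3.25) / 0.0592 = 54.9.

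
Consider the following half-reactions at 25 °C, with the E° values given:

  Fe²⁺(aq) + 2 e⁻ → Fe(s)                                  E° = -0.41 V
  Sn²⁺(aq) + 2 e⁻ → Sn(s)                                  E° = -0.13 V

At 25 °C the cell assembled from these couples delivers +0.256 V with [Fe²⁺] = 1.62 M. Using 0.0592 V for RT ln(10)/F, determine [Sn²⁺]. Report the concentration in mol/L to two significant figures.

Sn²⁺/Sn is the cathode, Fe²⁺/Fe the anode: E°cell = +0.28 V, n = 2.
Overall reaction: Sn²⁺(aq) + Fe(s) → Sn(s) + Fe²⁺(aq); Q = [Fe²⁺]^1/[Sn²⁺]^1.
From E = E° − (0.0592/n) log Q: log Q = (E° − E)·n/0.0592 = (+0.28 − (+0.256))·2/0.0592 = 0.8108.
So 1·log[Sn²⁺] = 1·log(1.62) − log Q = 0.2095 − (0.8108) = -0.6013; [Sn²⁺] = 10^(-0.6013) ≈ 0.25 M.

0.25 M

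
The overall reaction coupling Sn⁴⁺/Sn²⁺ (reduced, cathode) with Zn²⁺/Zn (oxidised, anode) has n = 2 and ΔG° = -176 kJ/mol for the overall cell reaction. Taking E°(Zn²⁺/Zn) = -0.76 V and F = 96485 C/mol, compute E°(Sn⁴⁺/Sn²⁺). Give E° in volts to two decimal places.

+0.15 V

E°cell = −ΔG°/(nF) = −(-176×10³)/((2)(96485)) = +0.912 V.
Since Sn⁴⁺/Sn²⁺ is the cathode and Zn²⁺/Zn the anode, E°cell = E°(Sn⁴⁺/Sn²⁺) − E°(Zn²⁺/Zn).
So E°(Sn⁴⁺/Sn²⁺) = E°cell + E°(Zn²⁺/Zn) = +0.912 + (-0.76) = +0.15 V.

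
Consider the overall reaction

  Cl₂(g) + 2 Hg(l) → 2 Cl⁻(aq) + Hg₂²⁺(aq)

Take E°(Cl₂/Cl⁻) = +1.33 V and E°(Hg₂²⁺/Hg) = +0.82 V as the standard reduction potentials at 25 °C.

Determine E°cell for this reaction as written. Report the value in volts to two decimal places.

+0.51 V

The Cl₂/Cl⁻ couple has the higher reduction potential, so it is the cathode; Hg₂²⁺/Hg is oxidised at the anode.
E°cell = E°(cathode) − E°(anode) = (+1.33) − (+0.82) = +0.51 V.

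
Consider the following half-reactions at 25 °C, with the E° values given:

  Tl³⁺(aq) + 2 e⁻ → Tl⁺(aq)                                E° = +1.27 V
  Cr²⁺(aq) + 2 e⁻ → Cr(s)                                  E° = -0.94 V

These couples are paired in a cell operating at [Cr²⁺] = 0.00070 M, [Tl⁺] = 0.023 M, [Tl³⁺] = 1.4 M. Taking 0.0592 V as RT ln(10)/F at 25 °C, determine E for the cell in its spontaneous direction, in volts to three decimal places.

+2.356 V

Tl³⁺/Tl⁺ is the cathode (higher E°), Cr²⁺/Cr the anode: E°cell = +1.27 − (-0.94) = +2.21 V, n = 2.
Overall: Tl³⁺(aq) + Cr(s) → Tl⁺(aq) + Cr²⁺(aq)
Q = [Tl⁺]·[Cr²⁺] / ([Tl³⁺]); log Q = -4.939.
E = E° − (0.0592/n) log Q = +2.21 − (0.0592/2)(-4.939) = +2.356 V.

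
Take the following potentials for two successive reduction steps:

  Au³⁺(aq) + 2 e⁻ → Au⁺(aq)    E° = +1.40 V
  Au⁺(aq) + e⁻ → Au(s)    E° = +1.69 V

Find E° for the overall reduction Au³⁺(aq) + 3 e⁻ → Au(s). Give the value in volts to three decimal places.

Adding the free-energy changes (−nFE°) of the two steps gives −n₃FE°₃ = −n₁FE°₁ − n₂FE°₂.
E°₃ = (2×+1.40 + 1×+1.69) / 3 = (+4.490) / 3 = +1.497 V.

+1.497 V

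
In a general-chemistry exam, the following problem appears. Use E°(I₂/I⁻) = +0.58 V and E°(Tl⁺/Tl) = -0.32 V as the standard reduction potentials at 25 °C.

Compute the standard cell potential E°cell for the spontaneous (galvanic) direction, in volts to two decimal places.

+0.90 V

The I₂/I⁻ couple has the higher reduction potential, so it is the cathode; Tl⁺/Tl is oxidised at the anode.
E°cell = E°(cathode) − E°(anode) = (+0.58) − (-0.32) = +0.90 V.
Since E°cell > 0, the reaction is spontaneous under standard conditions.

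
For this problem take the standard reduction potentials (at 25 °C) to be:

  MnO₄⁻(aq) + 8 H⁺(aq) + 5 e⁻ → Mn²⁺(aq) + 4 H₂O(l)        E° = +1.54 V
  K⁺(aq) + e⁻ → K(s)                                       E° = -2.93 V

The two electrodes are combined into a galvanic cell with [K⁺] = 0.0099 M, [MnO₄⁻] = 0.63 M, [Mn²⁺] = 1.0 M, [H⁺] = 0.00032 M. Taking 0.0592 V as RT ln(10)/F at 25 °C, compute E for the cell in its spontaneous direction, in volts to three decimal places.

+4.255 V

MnO₄⁻/Mn²⁺ is the cathode (higher E°), K⁺/K the anode: E°cell = +1.54 − (-2.93) = +4.47 V, n = 5.
Overall: MnO₄⁻(aq) + 8 H⁺(aq) + 5 K(s) → Mn²⁺(aq) + 4 H₂O(l) + 5 K⁺(aq)
Q = [Mn²⁺]·[K⁺]^5 / ([MnO₄⁻]·[H⁺]^8); log Q = 18.138.
E = E° − (0.0592/n) log Q = +4.47 − (0.0592/5)(18.138) = +4.255 V.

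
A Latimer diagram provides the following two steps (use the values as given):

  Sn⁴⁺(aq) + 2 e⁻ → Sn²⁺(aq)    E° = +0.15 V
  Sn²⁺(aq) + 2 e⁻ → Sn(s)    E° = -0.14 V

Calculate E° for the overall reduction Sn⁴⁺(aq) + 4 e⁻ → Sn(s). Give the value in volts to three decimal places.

+0.005 V

Since ΔG° = −nFE° is additive over sequential reductions, n₃E°₃ = n₁E°₁ + n₂E°₂.
E°₃ = (2×+0.15 + 2×-0.14) / 4 = (+0.020) / 4 = +0.005 V.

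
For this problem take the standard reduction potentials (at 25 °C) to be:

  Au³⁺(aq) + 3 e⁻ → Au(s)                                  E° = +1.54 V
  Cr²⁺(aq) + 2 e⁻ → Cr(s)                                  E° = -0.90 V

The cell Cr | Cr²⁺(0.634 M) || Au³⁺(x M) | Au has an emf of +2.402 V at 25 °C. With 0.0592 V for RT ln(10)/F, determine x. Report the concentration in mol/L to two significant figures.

0.0060 M

Au³⁺/Au is the cathode, Cr²⁺/Cr the anode: E°cell = +2.44 V, n = 6.
Overall reaction: 2 Au³⁺(aq) + 3 Cr(s) → 2 Au(s) + 3 Cr²⁺(aq); Q = [Cr²⁺]^3/[Au³⁺]^2.
From E = E° − (0.0592/n) log Q: log Q = (E° − E)·n/0.0592 = (+2.44 − (+2.402))·6/0.0592 = 3.8514.
So 2·log[Au³⁺] = 3·log(0.634) − log Q = -0.5937 − (3.8514) = -4.4451; log[Au³⁺] = -4.4451 / 2 = -2.2226; [Au³⁺] = 10^(-2.2226) ≈ 0.0060 M.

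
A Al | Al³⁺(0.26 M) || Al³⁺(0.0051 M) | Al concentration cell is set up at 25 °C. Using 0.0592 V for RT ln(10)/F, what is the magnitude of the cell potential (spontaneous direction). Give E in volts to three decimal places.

+0.034 V

For a concentration cell E°cell = 0. The 0.26 M side is the cathode (reduction is favoured where [Al³⁺] is higher).
With n = 3, E = −(0.0592/3) log([Al³⁺]ₐₙ/[Al³⁺]꜀ₐₜ) = −(0.0592/3) log(0.0051/0.26) = −(0.0592/3)(-1.707) = +0.034 V.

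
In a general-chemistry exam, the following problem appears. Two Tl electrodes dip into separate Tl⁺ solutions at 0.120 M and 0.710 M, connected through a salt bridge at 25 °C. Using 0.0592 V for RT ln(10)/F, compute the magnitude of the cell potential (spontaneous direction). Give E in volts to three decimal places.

+0.046 V

For a concentration cell E°cell = 0. The 0.710 M side is the cathode (reduction is favoured where [Tl⁺] is higher).
With n = 1, E = −(0.0592/1) log([Tl⁺]ₐₙ/[Tl⁺]꜀ₐₜ) = −(0.0592/1) log(0.12/0.71) = −(0.0592/1)(-0.772) = +0.046 V.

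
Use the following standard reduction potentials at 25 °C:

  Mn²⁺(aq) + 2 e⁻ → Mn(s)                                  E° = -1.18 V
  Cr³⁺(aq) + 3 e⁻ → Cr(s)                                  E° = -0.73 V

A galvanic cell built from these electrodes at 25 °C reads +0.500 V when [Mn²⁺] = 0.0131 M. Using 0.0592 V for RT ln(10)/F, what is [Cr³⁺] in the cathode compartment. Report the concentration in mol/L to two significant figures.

0.51 M

Cr³⁺/Cr is the cathode, Mn²⁺/Mn the anode: E°cell = +0.45 V, n = 6.
Overall reaction: 2 Cr³⁺(aq) + 3 Mn(s) → 2 Cr(s) + 3 Mn²⁺(aq); Q = [Mn²⁺]^3/[Cr³⁺]^2.
From E = E° − (0.0592/n) log Q: log Q = (E° − E)·n/0.0592 = (+0.45 − (+0.500))·6/0.0592 = -5.0676.
So 2·log[Cr³⁺] = 3·log(0.0131) − log Q = -5.6482 − (-5.0676) = -0.5806; log[Cr³⁺] = -0.5806 / 2 = -0.2903; [Cr³⁺] = 10^(-0.2903) ≈ 0.51 M.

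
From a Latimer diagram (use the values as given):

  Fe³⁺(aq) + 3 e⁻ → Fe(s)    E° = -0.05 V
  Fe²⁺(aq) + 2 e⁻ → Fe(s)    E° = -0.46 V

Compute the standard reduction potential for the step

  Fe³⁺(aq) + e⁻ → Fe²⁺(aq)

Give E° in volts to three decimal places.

+0.770 V

Sequential free energies add, so n₃E°₃ = n₁E°₁ + n₂E°₂.
With n₃ = 3, and the known step contributing 2×(-0.46) V, the unknown satisfies 1·E° = 3×(-0.05) − 2×(-0.46) = +0.770.
E° = +0.770 / 1 = +0.770 V.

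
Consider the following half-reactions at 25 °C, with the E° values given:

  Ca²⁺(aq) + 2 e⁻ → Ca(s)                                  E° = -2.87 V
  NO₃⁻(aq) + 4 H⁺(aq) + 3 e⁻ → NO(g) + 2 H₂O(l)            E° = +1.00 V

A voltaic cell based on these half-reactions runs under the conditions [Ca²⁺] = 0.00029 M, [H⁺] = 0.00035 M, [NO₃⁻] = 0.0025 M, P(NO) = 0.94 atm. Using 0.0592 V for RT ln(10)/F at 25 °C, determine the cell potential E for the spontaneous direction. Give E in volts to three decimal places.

NO₃⁻/NO is the cathode (higher E°), Ca²⁺/Ca the anode: E°cell = +1.00 − (-2.87) = +3.87 V, n = 6.
Overall: 2 NO₃⁻(aq) + 8 H⁺(aq) + 3 Ca(s) → 2 NO(g) + 4 H₂O(l) + 3 Ca²⁺(aq)
Q = P(NO)^2·[Ca²⁺]^3 / ([NO₃⁻]^2·[H⁺]^8); log Q = 22.185.
E = E° − (0.0592/n) log Q = +3.87 − (0.0592/6)(22.185) = +3.651 V.

+3.651 V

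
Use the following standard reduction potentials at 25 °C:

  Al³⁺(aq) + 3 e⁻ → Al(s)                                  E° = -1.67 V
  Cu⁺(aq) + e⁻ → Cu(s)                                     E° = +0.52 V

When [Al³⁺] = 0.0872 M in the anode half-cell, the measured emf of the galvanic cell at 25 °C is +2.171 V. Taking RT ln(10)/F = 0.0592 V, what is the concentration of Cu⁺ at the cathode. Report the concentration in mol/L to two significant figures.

0.21 M

Cu⁺/Cu is the cathode, Al³⁺/Al the anode: E°cell = +2.19 V, n = 3.
Overall reaction: 3 Cu⁺(aq) + Al(s) → 3 Cu(s) + Al³⁺(aq); Q = [Al³⁺]^1/[Cu⁺]^3.
From E = E° − (0.0592/n) log Q: log Q = (E° − E)·n/0.0592 = (+2.19 − (+2.171))·3/0.0592 = 0.9628.
So 3·log[Cu⁺] = 1·log(0.0872) − log Q = -1.0595 − (0.9628) = -2.0223; log[Cu⁺] = -2.0223 / 3 = -0.6741; [Cu⁺] = 10^(-0.6741) ≈ 0.21 M.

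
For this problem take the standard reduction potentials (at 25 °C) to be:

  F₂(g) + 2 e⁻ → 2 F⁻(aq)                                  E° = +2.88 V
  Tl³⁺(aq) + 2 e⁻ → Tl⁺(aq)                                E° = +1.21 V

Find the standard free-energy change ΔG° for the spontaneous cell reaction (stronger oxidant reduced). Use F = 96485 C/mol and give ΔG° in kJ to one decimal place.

F₂/F⁻ (E° = +2.88 V) is the cathode; Tl³⁺/Tl⁺ (E° = +1.21 V) is the anode, so E°cell = +1.67 V.
Balancing electrons gives n = 2 (lcm of 2 and 2).
ΔG° = −nFE° = −(2)(96485)(+1.67) = -322,260 J = -322.3 kJ.

-322.3 kJ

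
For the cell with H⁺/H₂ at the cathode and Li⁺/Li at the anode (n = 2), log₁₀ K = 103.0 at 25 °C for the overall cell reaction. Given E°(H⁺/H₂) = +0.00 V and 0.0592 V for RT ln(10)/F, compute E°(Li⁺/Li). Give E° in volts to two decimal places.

E°cell = (0.0592/n)·log K = (0.0592/2)(103.0) = +3.049 V.
Since H⁺/H₂ is the cathode and Li⁺/Li the anode, E°cell = E°(H⁺/H₂) − E°(Li⁺/Li).
So E°(Li⁺/Li) = E°(H⁺/H₂) − E°cell = (+0.00) − (+3.049) = -3.05 V.

-3.05 V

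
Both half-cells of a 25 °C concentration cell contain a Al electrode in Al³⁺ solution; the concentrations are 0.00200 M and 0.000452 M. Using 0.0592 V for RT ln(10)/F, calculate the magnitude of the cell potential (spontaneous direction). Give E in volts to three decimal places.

For a concentration cell E°cell = 0. The 0.00200 M side is the cathode (reduction is favoured where [Al³⁺] is higher).
With n = 3, E = −(0.0592/3) log([Al³⁺]ₐₙ/[Al³⁺]꜀ₐₜ) = −(0.0592/3) log(0.000452/0.002) = −(0.0592/3)(-0.646) = +0.013 V.

+0.013 V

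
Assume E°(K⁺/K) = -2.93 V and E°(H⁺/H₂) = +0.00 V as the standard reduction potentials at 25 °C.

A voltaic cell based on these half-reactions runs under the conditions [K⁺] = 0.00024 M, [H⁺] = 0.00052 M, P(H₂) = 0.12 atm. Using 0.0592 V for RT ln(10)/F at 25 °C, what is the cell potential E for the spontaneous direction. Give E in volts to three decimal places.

H⁺/H₂ is the cathode (higher E°), K⁺/K the anode: E°cell = +0.00 − (-2.93) = +2.93 V, n = 2.
Overall: 2 H⁺(aq) + 2 K(s) → H₂(g) + 2 K⁺(aq)
Q = P(H₂)·[K⁺]^2 / ([H⁺]^2); log Q = -1.592.
E = E° − (0.0592/n) log Q = +2.93 − (0.0592/2)(-1.592) = +2.977 V.

+2.977 V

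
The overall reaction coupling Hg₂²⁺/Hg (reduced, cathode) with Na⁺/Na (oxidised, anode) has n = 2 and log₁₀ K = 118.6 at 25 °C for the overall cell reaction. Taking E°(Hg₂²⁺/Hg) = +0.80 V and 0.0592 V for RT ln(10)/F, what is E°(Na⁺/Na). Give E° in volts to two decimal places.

E°cell = (0.0592/n)·log K = (0.0592/2)(118.6) = +3.511 V.
Since Hg₂²⁺/Hg is the cathode and Na⁺/Na the anode, E°cell = E°(Hg₂²⁺/Hg) − E°(Na⁺/Na).
So E°(Na⁺/Na) = E°(Hg₂²⁺/Hg) − E°cell = (+0.80) − (+3.511) = -2.71 V.

-2.71 V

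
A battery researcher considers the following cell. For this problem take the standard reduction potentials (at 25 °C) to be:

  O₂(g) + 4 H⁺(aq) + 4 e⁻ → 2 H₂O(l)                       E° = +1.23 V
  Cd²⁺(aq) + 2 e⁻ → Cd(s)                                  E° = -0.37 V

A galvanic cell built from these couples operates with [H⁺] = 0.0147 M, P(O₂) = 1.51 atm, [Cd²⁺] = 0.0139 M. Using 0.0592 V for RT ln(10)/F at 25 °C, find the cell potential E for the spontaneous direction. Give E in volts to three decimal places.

O₂/H₂O is the cathode (higher E°), Cd²⁺/Cd the anode: E°cell = +1.23 − (-0.37) = +1.60 V, n = 4.
Overall: O₂(g) + 4 H⁺(aq) + 2 Cd(s) → 2 H₂O(l) + 2 Cd²⁺(aq)
Q = [Cd²⁺]^2 / (P(O₂)·[H⁺]^4); log Q = 3.438.
E = E° − (0.0592/n) log Q = +1.60 − (0.0592/4)(3.438) = +1.549 V.

+1.549 V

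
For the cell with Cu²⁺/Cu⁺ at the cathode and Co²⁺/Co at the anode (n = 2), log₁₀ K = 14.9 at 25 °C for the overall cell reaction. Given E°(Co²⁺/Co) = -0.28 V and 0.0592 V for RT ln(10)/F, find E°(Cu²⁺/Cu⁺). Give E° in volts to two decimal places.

+0.16 V

E°cell = (0.0592/n)·log K = (0.0592/2)(14.9) = +0.441 V.
Since Cu²⁺/Cu⁺ is the cathode and Co²⁺/Co the anode, E°cell = E°(Cu²⁺/Cu⁺) − E°(Co²⁺/Co).
So E°(Cu²⁺/Cu⁺) = E°cell + E°(Co²⁺/Co) = +0.441 + (-0.28) = +0.16 V.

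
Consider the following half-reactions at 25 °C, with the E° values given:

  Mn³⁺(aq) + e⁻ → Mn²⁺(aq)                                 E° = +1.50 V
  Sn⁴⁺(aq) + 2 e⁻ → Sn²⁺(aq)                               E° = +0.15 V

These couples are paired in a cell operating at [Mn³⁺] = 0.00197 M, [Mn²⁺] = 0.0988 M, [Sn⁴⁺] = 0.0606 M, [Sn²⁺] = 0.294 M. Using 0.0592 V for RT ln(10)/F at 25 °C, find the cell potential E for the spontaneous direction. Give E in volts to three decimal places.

Mn³⁺/Mn²⁺ is the cathode (higher E°), Sn⁴⁺/Sn²⁺ the anode: E°cell = +1.50 − (+0.15) = +1.35 V, n = 2.
Overall: 2 Mn³⁺(aq) + Sn²⁺(aq) → 2 Mn²⁺(aq) + Sn⁴⁺(aq)
Q = [Mn²⁺]^2·[Sn⁴⁺] / ([Mn³⁺]^2·[Sn²⁺]); log Q = 2.715.
E = E° − (0.0592/n) log Q = +1.35 − (0.0592/2)(2.715) = +1.270 V.

+1.270 V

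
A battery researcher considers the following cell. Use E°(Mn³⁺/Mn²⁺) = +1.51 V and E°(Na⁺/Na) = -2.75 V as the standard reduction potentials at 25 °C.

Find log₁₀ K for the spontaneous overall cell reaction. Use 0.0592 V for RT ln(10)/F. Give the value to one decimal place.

Cathode: Mn³⁺/Mn²⁺; anode: Na⁺/Na. E°cell = +4.26 V, n = 1.
log K = nE°cell / 0.0592 = (1)(+4.26) / 0.0592 = 72.0.

72.0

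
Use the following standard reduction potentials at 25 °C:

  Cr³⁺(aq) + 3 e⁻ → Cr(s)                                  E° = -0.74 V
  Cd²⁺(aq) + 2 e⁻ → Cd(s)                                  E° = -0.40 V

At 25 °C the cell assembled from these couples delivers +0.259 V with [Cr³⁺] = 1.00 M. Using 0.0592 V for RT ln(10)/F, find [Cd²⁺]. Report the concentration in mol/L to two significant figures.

Cd²⁺/Cd is the cathode, Cr³⁺/Cr the anode: E°cell = +0.34 V, n = 6.
Overall reaction: 3 Cd²⁺(aq) + 2 Cr(s) → 3 Cd(s) + 2 Cr³⁺(aq); Q = [Cr³⁺]^2/[Cd²⁺]^3.
From E = E° − (0.0592/n) log Q: log Q = (E° − E)·n/0.0592 = (+0.34 − (+0.259))·6/0.0592 = 8.2095.
So 3·log[Cd²⁺] = 2·log(1) − log Q = 0.0000 − (8.2095) = -8.2095; log[Cd²⁺] = -8.2095 / 3 = -2.7365; [Cd²⁺] = 10^(-2.7365) ≈ 0.0018 M.

0.0018 M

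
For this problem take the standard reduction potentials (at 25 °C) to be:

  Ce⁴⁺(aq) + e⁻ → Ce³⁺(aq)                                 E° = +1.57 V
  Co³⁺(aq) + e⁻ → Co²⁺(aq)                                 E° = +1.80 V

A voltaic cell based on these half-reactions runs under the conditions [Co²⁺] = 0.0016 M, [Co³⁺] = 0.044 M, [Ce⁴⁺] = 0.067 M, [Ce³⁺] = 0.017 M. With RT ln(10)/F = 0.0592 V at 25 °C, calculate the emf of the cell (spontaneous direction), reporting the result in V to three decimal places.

+0.280 V

Co³⁺/Co²⁺ is the cathode (higher E°), Ce⁴⁺/Ce³⁺ the anode: E°cell = +1.80 − (+1.57) = +0.23 V, n = 1.
Overall: Co³⁺(aq) + Ce³⁺(aq) → Co²⁺(aq) + Ce⁴⁺(aq)
Q = [Co²⁺]·[Ce⁴⁺] / ([Co³⁺]·[Ce³⁺]); log Q = -0.844.
E = E° − (0.0592/n) log Q = +0.23 − (0.0592/1)(-0.844) = +0.280 V.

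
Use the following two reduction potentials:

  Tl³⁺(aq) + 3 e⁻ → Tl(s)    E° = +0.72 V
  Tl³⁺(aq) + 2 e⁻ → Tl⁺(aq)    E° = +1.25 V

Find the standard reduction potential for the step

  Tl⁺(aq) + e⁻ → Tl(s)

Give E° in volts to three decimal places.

-0.340 V

Sequential free energies add, so n₃E°₃ = n₁E°₁ + n₂E°₂.
With n₃ = 3, and the known step contributing 2×(+1.25) V, the unknown satisfies 1·E° = 3×(+0.72) − 2×(+1.25) = -0.340.
E° = -0.340 / 1 = -0.340 V.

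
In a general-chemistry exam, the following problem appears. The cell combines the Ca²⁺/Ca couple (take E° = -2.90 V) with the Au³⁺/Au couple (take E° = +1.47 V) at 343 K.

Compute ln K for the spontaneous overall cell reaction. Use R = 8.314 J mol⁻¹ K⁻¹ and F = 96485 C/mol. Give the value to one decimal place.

Cathode: Au³⁺/Au; anode: Ca²⁺/Ca. E°cell = (+1.47) − (-2.90) = +4.37 V, with n = 6.
ΔG° = −nFE° = −RT ln K, so ln K = nFE°/(RT) = (6)(96485)(+4.37) / ((8.314)(343)) = 887.132.

887.1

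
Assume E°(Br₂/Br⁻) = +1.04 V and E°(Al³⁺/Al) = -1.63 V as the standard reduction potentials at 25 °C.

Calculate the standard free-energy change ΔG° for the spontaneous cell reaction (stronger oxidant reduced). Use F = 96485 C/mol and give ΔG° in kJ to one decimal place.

Br₂/Br⁻ (E° = +1.04 V) is the cathode; Al³⁺/Al (E° = -1.63 V) is the anode, so E°cell = +2.67 V.
Balancing electrons gives n = 6 (lcm of 2 and 3).
ΔG° = −nFE° = −(6)(96485)(+2.67) = -1,545,690 J = -1545.7 kJ.

-1545.7 kJ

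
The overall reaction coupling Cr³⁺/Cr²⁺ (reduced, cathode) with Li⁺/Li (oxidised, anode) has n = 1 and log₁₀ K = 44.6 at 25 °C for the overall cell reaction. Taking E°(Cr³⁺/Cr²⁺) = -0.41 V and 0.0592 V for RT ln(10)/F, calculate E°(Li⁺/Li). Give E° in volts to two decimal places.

E°cell = (0.0592/n)·log K = (0.0592/1)(44.6) = +2.640 V.
Since Cr³⁺/Cr²⁺ is the cathode and Li⁺/Li the anode, E°cell = E°(Cr³⁺/Cr²⁺) − E°(Li⁺/Li).
So E°(Li⁺/Li) = E°(Cr³⁺/Cr²⁺) − E°cell = (-0.41) − (+2.640) = -3.05 V.

-3.05 V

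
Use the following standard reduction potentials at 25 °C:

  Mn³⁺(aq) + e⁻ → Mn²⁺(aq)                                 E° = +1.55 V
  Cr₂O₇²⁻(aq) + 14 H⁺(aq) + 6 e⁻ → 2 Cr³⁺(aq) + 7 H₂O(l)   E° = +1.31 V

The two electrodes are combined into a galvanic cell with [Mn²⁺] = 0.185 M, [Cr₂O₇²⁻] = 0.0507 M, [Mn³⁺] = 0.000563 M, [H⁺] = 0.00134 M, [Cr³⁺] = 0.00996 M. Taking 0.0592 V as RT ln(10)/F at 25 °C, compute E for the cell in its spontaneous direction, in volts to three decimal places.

Mn³⁺/Mn²⁺ is the cathode (higher E°), Cr₂O₇²⁻/Cr³⁺ the anode: E°cell = +1.55 − (+1.31) = +0.24 V, n = 6.
Overall: 6 Mn³⁺(aq) + 2 Cr³⁺(aq) + 7 H₂O(l) → 6 Mn²⁺(aq) + Cr₂O₇²⁻(aq) + 14 H⁺(aq)
Q = [Mn²⁺]^6·[Cr₂O₇²⁻]·[H⁺]^14 / ([Mn³⁺]^6·[Cr³⁺]^2); log Q = -22.412.
E = E° − (0.0592/n) log Q = +0.24 − (0.0592/6)(-22.412) = +0.461 V.

+0.461 V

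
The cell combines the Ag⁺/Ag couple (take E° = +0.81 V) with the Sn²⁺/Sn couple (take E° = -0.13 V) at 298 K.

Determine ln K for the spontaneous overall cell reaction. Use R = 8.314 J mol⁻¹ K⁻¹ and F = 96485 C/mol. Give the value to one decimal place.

73.2

Cathode: Ag⁺/Ag; anode: Sn²⁺/Sn. E°cell = (+0.81) − (-0.13) = +0.94 V, with n = 2.
ΔG° = −nFE° = −RT ln K, so ln K = nFE°/(RT) = (2)(96485)(+0.94) / ((8.314)(298)) = 73.214.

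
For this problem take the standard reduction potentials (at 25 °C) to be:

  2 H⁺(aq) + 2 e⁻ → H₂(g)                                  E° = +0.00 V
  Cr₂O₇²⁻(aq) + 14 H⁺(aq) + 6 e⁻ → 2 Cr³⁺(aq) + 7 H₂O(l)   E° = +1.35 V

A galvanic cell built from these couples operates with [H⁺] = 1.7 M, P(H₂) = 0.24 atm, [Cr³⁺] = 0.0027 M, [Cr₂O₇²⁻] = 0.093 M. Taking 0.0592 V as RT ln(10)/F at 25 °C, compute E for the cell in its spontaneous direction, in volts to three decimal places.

+1.390 V

Cr₂O₇²⁻/Cr³⁺ is the cathode (higher E°), H⁺/H₂ the anode: E°cell = +1.35 − (+0.00) = +1.35 V, n = 6.
Overall: Cr₂O₇²⁻(aq) + 8 H⁺(aq) + 3 H₂(g) → 2 Cr³⁺(aq) + 7 H₂O(l)
Q = [Cr³⁺]^2 / ([Cr₂O₇²⁻]·[H⁺]^8·P(H₂)^3); log Q = -4.090.
E = E° − (0.0592/n) log Q = +1.35 − (0.0592/6)(-4.090) = +1.390 V.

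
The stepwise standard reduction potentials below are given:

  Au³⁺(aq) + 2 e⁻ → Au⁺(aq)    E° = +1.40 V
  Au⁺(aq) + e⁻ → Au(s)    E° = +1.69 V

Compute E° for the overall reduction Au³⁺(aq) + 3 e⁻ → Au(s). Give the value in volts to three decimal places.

Since ΔG° = −nFE° is additive over sequential reductions, n₃E°₃ = n₁E°₁ + n₂E°₂.
E°₃ = (2×+1.40 + 1×+1.69) / 3 = (+4.490) / 3 = +1.497 V.

+1.497 V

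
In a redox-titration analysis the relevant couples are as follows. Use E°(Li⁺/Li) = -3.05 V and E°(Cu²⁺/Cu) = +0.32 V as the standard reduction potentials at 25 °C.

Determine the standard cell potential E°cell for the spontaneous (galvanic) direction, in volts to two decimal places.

The Cu²⁺/Cu couple has the higher reduction potential, so it is the cathode; Li⁺/Li is oxidised at the anode.
E°cell = E°(cathode) − E°(anode) = (+0.32) − (-3.05) = +3.37 V.

+3.37 V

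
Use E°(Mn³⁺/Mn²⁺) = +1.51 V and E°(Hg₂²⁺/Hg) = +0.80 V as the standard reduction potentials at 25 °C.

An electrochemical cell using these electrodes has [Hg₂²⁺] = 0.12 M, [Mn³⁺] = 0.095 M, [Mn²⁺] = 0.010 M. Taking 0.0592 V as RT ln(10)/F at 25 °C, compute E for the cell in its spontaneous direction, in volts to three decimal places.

Mn³⁺/Mn²⁺ is the cathode (higher E°), Hg₂²⁺/Hg the anode: E°cell = +1.51 − (+0.80) = +0.71 V, n = 2.
Overall: 2 Mn³⁺(aq) + 2 Hg(l) → 2 Mn²⁺(aq) + Hg₂²⁺(aq)
Q = [Mn²⁺]^2·[Hg₂²⁺] / ([Mn³⁺]^2); log Q = -2.876.
E = E° − (0.0592/n) log Q = +0.71 − (0.0592/2)(-2.876) = +0.795 V.

+0.795 V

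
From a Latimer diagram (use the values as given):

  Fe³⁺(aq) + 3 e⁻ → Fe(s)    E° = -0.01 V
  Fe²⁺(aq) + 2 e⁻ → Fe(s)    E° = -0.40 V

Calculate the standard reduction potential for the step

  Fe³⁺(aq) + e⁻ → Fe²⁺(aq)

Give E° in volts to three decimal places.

Sequential free energies add, so n₃E°₃ = n₁E°₁ + n₂E°₂.
With n₃ = 3, and the known step contributing 2×(-0.40) V, the unknown satisfies 1·E° = 3×(-0.01) − 2×(-0.40) = +0.770.
E° = +0.770 / 1 = +0.770 V.

+0.770 V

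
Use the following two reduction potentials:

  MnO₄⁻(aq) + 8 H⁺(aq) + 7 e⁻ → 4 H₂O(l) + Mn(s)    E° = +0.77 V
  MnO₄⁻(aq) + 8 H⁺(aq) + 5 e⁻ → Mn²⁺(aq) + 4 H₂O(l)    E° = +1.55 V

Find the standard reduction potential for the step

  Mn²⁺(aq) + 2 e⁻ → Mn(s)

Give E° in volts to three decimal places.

-1.180 V

Sequential free energies add, so n₃E°₃ = n₁E°₁ + n₂E°₂.
With n₃ = 7, and the known step contributing 5×(+1.55) V, the unknown satisfies 2·E° = 7×(+0.77) − 5×(+1.55) = -2.360.
E° = -2.360 / 2 = -1.180 V.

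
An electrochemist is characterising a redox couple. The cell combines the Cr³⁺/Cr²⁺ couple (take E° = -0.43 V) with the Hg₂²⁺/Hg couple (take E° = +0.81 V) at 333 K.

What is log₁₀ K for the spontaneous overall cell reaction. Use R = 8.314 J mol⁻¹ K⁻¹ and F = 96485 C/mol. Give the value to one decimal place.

37.5

Cathode: Hg₂²⁺/Hg; anode: Cr³⁺/Cr²⁺. E°cell = (+0.81) − (-0.43) = +1.24 V, with n = 2.
ΔG° = −nFE° = −RT ln K, so ln K = nFE°/(RT) = (2)(96485)(+1.24) / ((8.314)(333)) = 86.429.
log₁₀ K = 86.429 / ln 10 = 37.5.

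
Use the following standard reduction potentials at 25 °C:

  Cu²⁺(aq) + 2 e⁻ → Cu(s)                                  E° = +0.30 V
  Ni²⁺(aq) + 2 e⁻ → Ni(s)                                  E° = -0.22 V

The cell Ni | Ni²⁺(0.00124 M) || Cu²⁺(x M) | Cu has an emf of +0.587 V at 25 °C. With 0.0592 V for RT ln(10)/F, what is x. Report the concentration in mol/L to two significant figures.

0.23 M

Cu²⁺/Cu is the cathode, Ni²⁺/Ni the anode: E°cell = +0.52 V, n = 2.
Overall reaction: Cu²⁺(aq) + Ni(s) → Cu(s) + Ni²⁺(aq); Q = [Ni²⁺]^1/[Cu²⁺]^1.
From E = E° − (0.0592/n) log Q: log Q = (E° − E)·n/0.0592 = (+0.52 − (+0.587))·2/0.0592 = -2.2635.
So 1·log[Cu²⁺] = 1·log(0.00124) − log Q = -2.9066 − (-2.2635) = -0.6431; [Cu²⁺] = 10^(-0.6431) ≈ 0.23 M.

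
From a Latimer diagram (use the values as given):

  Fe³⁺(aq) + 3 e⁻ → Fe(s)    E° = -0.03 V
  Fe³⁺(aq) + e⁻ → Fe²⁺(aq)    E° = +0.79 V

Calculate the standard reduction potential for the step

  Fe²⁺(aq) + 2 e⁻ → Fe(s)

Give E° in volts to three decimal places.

-0.440 V

Sequential free energies add, so n₃E°₃ = n₁E°₁ + n₂E°₂.
With n₃ = 3, and the known step contributing 1×(+0.79) V, the unknown satisfies 2·E° = 3×(-0.03) − 1×(+0.79) = -0.880.
E° = -0.880 / 2 = -0.440 V.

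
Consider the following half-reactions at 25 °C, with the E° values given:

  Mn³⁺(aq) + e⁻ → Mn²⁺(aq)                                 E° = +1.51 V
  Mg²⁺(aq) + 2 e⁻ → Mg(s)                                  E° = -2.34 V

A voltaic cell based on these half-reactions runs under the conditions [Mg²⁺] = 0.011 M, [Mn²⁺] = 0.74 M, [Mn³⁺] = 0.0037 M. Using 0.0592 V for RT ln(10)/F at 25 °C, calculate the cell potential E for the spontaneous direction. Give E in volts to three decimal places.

+3.772 V

Mn³⁺/Mn²⁺ is the cathode (higher E°), Mg²⁺/Mg the anode: E°cell = +1.51 − (-2.34) = +3.85 V, n = 2.
Overall: 2 Mn³⁺(aq) + Mg(s) → 2 Mn²⁺(aq) + Mg²⁺(aq)
Q = [Mn²⁺]^2·[Mg²⁺] / ([Mn³⁺]^2); log Q = 2.643.
E = E° − (0.0592/n) log Q = +3.85 − (0.0592/2)(2.643) = +3.772 V.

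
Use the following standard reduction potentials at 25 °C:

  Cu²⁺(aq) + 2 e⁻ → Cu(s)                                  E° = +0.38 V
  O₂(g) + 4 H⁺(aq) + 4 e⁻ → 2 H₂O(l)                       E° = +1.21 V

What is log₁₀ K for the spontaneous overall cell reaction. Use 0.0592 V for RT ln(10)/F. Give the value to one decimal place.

56.1

Cathode: O₂/H₂O; anode: Cu²⁺/Cu. E°cell = +0.83 V, n = 4.
log K = nE°cell / 0.0592 = (4)(+0.83) / 0.0592 = 56.1.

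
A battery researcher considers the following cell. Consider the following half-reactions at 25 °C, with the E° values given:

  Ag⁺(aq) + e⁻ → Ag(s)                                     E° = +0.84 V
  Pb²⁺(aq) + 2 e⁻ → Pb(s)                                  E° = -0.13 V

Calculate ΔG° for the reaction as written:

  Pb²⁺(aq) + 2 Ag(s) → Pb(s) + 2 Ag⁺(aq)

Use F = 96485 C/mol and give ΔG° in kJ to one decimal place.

+187.2 kJ

As written, Pb²⁺/Pb is reduced (cathode) and Ag⁺/Ag is oxidised (anode), so E°cell = (-0.13) − (+0.84) = -0.97 V.
Balancing electrons gives n = 2.
ΔG° = −nFE° = −(2)(96485)(-0.97) = 187,181 J = +187.2 kJ.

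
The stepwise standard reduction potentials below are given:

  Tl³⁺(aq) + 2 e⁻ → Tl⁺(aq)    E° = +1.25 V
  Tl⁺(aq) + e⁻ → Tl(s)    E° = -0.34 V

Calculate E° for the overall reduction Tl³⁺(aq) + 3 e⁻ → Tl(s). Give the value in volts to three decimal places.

Adding the free-energy changes (−nFE°) of the two steps gives −n₃FE°₃ = −n₁FE°₁ − n₂FE°₂.
E°₃ = (2×+1.25 + 1×-0.34) / 3 = (+2.160) / 3 = +0.720 V.

+0.720 V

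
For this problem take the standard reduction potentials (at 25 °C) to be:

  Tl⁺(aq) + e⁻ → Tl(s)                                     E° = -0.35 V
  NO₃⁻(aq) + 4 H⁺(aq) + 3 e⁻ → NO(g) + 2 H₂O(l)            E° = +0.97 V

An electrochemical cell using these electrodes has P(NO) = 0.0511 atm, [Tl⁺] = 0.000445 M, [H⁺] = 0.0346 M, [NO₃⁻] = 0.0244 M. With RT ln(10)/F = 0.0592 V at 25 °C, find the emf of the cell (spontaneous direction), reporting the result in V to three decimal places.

NO₃⁻/NO is the cathode (higher E°), Tl⁺/Tl the anode: E°cell = +0.97 − (-0.35) = +1.32 V, n = 3.
Overall: NO₃⁻(aq) + 4 H⁺(aq) + 3 Tl(s) → NO(g) + 2 H₂O(l) + 3 Tl⁺(aq)
Q = P(NO)·[Tl⁺]^3 / ([NO₃⁻]·[H⁺]^4); log Q = -3.890.
E = E° − (0.0592/n) log Q = +1.32 − (0.0592/3)(-3.890) = +1.397 V.

+1.397 V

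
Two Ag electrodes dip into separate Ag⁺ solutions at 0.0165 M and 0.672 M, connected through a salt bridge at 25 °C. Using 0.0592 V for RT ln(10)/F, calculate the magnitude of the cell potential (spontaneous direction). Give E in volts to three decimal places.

+0.095 V

For a concentration cell E°cell = 0. The 0.672 M side is the cathode (reduction is favoured where [Ag⁺] is higher).
With n = 1, E = −(0.0592/1) log([Ag⁺]ₐₙ/[Ag⁺]꜀ₐₜ) = −(0.0592/1) log(0.0165/0.672) = −(0.0592/1)(-1.610) = +0.095 V.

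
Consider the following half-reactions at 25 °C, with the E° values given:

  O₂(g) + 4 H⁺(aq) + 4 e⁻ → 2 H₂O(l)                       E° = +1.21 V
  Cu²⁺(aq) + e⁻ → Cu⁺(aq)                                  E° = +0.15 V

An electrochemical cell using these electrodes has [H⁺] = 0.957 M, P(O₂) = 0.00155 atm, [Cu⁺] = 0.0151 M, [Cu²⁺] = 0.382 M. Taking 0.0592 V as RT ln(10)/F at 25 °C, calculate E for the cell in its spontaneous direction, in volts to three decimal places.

+0.934 V

O₂/H₂O is the cathode (higher E°), Cu²⁺/Cu⁺ the anode: E°cell = +1.21 − (+0.15) = +1.06 V, n = 4.
Overall: O₂(g) + 4 H⁺(aq) + 4 Cu⁺(aq) → 2 H₂O(l) + 4 Cu²⁺(aq)
Q = [Cu²⁺]^4 / (P(O₂)·[H⁺]^4·[Cu⁺]^4); log Q = 8.498.
E = E° − (0.0592/n) log Q = +1.06 − (0.0592/4)(8.498) = +0.934 V.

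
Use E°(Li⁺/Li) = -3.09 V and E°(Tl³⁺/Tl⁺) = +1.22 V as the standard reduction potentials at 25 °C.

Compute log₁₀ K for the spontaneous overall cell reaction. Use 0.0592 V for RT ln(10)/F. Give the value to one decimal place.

145.6

Cathode: Tl³⁺/Tl⁺; anode: Li⁺/Li. E°cell = +4.31 V, n = 2.
log K = nE°cell / 0.0592 = (2)(+4.31) / 0.0592 = 145.6.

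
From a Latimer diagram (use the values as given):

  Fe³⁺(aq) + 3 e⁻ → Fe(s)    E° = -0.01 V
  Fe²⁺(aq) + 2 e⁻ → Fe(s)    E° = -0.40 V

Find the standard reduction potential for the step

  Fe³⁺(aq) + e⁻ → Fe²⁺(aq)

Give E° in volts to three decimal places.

Sequential free energies add, so n₃E°₃ = n₁E°₁ + n₂E°₂.
With n₃ = 3, and the known step contributing 2×(-0.40) V, the unknown satisfies 1·E° = 3×(-0.01) − 2×(-0.40) = +0.770.
E° = +0.770 / 1 = +0.770 V.

+0.770 V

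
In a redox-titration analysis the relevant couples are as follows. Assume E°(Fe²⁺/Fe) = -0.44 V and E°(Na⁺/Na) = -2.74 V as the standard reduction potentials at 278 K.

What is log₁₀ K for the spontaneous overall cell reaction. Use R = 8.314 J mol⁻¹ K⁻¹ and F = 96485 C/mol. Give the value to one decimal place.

Cathode: Fe²⁺/Fe; anode: Na⁺/Na. E°cell = (-0.44) − (-2.74) = +2.30 V, with n = 2.
ΔG° = −nFE° = −RT ln K, so ln K = nFE°/(RT) = (2)(96485)(+2.30) / ((8.314)(278)) = 192.027.
log₁₀ K = 192.027 / ln 10 = 83.4.

83.4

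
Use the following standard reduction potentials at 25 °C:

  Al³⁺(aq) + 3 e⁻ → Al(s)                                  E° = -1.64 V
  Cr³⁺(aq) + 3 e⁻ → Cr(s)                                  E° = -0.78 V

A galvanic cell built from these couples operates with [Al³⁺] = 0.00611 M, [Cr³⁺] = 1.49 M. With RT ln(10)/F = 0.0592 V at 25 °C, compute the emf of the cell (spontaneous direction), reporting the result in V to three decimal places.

Cr³⁺/Cr is the cathode (higher E°), Al³⁺/Al the anode: E°cell = -0.78 − (-1.64) = +0.86 V, n = 3.
Overall: Cr³⁺(aq) + Al(s) → Cr(s) + Al³⁺(aq)
Q = [Al³⁺] / ([Cr³⁺]); log Q = -2.387.
E = E° − (0.0592/n) log Q = +0.86 − (0.0592/3)(-2.387) = +0.907 V.

+0.907 V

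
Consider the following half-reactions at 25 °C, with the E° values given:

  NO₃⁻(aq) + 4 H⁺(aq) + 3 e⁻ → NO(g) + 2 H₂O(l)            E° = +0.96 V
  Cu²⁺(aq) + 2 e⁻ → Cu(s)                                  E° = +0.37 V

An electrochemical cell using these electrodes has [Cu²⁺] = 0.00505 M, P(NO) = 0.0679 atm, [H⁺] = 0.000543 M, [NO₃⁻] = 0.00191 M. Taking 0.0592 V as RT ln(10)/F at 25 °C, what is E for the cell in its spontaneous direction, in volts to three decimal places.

NO₃⁻/NO is the cathode (higher E°), Cu²⁺/Cu the anode: E°cell = +0.96 − (+0.37) = +0.59 V, n = 6.
Overall: 2 NO₃⁻(aq) + 8 H⁺(aq) + 3 Cu(s) → 2 NO(g) + 4 H₂O(l) + 3 Cu²⁺(aq)
Q = P(NO)^2·[Cu²⁺]^3 / ([NO₃⁻]^2·[H⁺]^8); log Q = 22.333.
E = E° − (0.0592/n) log Q = +0.59 − (0.0592/6)(22.333) = +0.370 V.

+0.370 V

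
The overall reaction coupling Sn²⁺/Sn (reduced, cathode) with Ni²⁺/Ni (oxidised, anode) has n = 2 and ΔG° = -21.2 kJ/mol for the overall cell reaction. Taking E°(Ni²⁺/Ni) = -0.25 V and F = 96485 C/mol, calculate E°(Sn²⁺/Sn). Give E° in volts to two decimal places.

-0.14 V

E°cell = −ΔG°/(nF) = −(-21.2×10³)/((2)(96485)) = +0.110 V.
Since Sn²⁺/Sn is the cathode and Ni²⁺/Ni the anode, E°cell = E°(Sn²⁺/Sn) − E°(Ni²⁺/Ni).
So E°(Sn²⁺/Sn) = E°cell + E°(Ni²⁺/Ni) = +0.110 + (-0.25) = -0.14 V.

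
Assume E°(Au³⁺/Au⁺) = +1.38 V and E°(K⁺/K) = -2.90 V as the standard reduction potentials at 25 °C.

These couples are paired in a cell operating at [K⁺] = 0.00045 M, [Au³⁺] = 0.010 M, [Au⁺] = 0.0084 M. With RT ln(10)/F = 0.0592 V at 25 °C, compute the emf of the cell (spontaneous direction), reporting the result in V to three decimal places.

Au³⁺/Au⁺ is the cathode (higher E°), K⁺/K the anode: E°cell = +1.38 − (-2.90) = +4.28 V, n = 2.
Overall: Au³⁺(aq) + 2 K(s) → Au⁺(aq) + 2 K⁺(aq)
Q = [Au⁺]·[K⁺]^2 / ([Au³⁺]); log Q = -6.769.
E = E° − (0.0592/n) log Q = +4.28 − (0.0592/2)(-6.769) = +4.480 V.

+4.480 V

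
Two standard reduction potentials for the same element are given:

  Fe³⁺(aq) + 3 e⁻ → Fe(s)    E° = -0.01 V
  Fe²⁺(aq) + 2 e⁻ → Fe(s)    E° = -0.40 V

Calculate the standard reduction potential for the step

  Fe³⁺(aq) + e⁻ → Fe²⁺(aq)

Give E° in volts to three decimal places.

+0.770 V

Sequential free energies add, so n₃E°₃ = n₁E°₁ + n₂E°₂.
With n₃ = 3, and the known step contributing 2×(-0.40) V, the unknown satisfies 1·E° = 3×(-0.01) − 2×(-0.40) = +0.770.
E° = +0.770 / 1 = +0.770 V.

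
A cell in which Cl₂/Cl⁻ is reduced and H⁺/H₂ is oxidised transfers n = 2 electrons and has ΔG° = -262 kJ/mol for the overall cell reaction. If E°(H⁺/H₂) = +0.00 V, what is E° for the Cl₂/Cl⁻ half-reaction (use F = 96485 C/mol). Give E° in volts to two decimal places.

+1.36 V

E°cell = −ΔG°/(nF) = −(-262×10³)/((2)(96485)) = +1.358 V.
Since Cl₂/Cl⁻ is the cathode and H⁺/H₂ the anode, E°cell = E°(Cl₂/Cl⁻) − E°(H⁺/H₂).
So E°(Cl₂/Cl⁻) = E°cell + E°(H⁺/H₂) = +1.358 + (+0.00) = +1.36 V.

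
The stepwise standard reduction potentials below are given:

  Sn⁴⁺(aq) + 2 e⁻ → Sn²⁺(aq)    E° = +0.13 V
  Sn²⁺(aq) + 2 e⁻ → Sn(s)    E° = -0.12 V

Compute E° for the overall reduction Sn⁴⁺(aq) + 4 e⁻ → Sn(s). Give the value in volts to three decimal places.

Adding the free-energy changes (−nFE°) of the two steps gives −n₃FE°₃ = −n₁FE°₁ − n₂FE°₂.
E°₃ = (2×+0.13 + 2×-0.12) / 4 = (+0.020) / 4 = +0.005 V.

+0.005 V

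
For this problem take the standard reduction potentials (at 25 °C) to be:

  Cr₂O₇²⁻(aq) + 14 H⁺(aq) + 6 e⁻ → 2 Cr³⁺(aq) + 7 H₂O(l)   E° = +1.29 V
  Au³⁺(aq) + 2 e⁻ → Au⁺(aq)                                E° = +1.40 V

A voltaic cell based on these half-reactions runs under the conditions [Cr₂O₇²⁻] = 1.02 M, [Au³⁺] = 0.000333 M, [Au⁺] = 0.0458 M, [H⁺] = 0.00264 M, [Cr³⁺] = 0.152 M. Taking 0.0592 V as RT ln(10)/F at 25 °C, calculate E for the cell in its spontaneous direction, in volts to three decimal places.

Au³⁺/Au⁺ is the cathode (higher E°), Cr₂O₇²⁻/Cr³⁺ the anode: E°cell = +1.40 − (+1.29) = +0.11 V, n = 6.
Overall: 3 Au³⁺(aq) + 2 Cr³⁺(aq) + 7 H₂O(l) → 3 Au⁺(aq) + Cr₂O₇²⁻(aq) + 14 H⁺(aq)
Q = [Au⁺]^3·[Cr₂O₇²⁻]·[H⁺]^14 / ([Au³⁺]^3·[Cr³⁺]^2); log Q = -28.037.
E = E° − (0.0592/n) log Q = +0.11 − (0.0592/6)(-28.037) = +0.387 V.

+0.387 V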